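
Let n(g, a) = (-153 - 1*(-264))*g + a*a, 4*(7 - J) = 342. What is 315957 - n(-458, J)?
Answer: 1442531/4 ≈ 3.6063e+5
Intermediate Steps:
J = -157/2 (J = 7 - ¼*342 = 7 - 171/2 = -157/2 ≈ -78.500)
n(g, a) = a² + 111*g (n(g, a) = (-153 + 264)*g + a² = 111*g + a² = a² + 111*g)
315957 - n(-458, J) = 315957 - ((-157/2)² + 111*(-458)) = 315957 - (24649/4 - 50838) = 315957 - 1*(-178703/4) = 315957 + 178703/4 = 1442531/4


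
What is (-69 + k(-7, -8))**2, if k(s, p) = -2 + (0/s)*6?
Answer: 5041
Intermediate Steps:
k(s, p) = -2 (k(s, p) = -2 + 0*6 = -2 + 0 = -2)
(-69 + k(-7, -8))**2 = (-69 - 2)**2 = (-71)**2 = 5041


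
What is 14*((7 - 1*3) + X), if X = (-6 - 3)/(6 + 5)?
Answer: 490/11 ≈ 44.545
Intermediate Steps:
X = -9/11 ≈ -0.81818
14*((7 - 1*3) + X) = 14*((7 - 1*3) - 9/11) = 14*((7 - 3) - 9/11) = 14*(4 - 9/11) = 14*(35/11) = 490/11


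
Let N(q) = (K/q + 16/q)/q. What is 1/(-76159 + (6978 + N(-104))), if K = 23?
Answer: -832/57558589 ≈ -1.4455e-5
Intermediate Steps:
N(q) = 39/q² (N(q) = (23/q + 16/q)/q = (39/q)/q = 39/q²)
1/(-76159 + (6978 + N(-104))) = 1/(-76159 + (6978 + 39/(-104)²)) = 1/(-76159 + (6978 + 39*(1/10816))) = 1/(-76159 + (6978 + 3/832)) = 1/(-76159 + 5805699/832) = 1/(-57558589/832) = -832/57558589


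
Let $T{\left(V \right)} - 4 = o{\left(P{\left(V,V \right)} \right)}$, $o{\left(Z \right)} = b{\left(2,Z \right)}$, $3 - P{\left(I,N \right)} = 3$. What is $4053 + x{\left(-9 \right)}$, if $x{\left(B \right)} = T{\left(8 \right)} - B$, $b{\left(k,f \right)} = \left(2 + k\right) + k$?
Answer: $4072$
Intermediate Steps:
$b{\left(k,f \right)} = 2 + 2 k$
$P{\left(I,N \right)} = 0$ ($P{\left(I,N \right)} = 3 - 3 = 0$)
$o{\left(Z \right)} = 6$ ($o{\left(Z \right)} = 2 + 2 \cdot 2 = 2 + 4 = 6$)
$T{\left(V \right)} = 10$ ($T{\left(V \right)} = 4 + 6 = 10$)
$x{\left(B \right)} = 10 - B$
$4053 + x{\left(-9 \right)} = 4053 + \left(10 - -9\right) = 4053 + \left(10 + 9\right) = 4053 + 19 = 4072$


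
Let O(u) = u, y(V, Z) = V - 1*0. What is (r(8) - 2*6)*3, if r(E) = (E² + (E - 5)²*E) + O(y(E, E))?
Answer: 396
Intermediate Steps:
y(V, Z) = V (y(V, Z) = V + 0 = V)
r(E) = E + E² + E*(-5 + E)² (r(E) = (E² + (E - 5)²*E) + E = (E² + (-5 + E)²*E) + E = (E² + E*(-5 + E)²) + E = E + E² + E*(-5 + E)²)
(r(8) - 2*6)*3 = (8*(1 + 8 + (-5 + 8)²) - 2*6)*3 = (8*(1 + 8 + 3²) - 12)*3 = (8*(1 + 8 + 9) - 12)*3 = (8*18 - 12)*3 = (144 - 12)*3 = 132*3 = 396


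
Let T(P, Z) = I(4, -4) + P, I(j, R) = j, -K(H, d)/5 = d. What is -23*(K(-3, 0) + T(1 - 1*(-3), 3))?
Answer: -184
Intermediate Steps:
K(H, d) = -5*d
T(P, Z) = 4 + P
-23*(K(-3, 0) + T(1 - 1*(-3), 3)) = -23*(-5*0 + (4 + (1 - 1*(-3)))) = -23*(0 + (4 + (1 + 3))) = -23*(0 + (4 + 4)) = -23*(0 + 8) = -23*8 = -184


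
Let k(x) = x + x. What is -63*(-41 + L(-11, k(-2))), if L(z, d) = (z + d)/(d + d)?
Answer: 19719/8 ≈ 2464.9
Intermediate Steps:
k(x) = 2*x
L(z, d) = (d + z)/(2*d) (L(z, d) = (d + z)/((2*d)) = (d + z)*(1/(2*d)) = (d + z)/(2*d))
-63*(-41 + L(-11, k(-2))) = -63*(-41 + (2*(-2) - 11)/(2*((2*(-2))))) = -63*(-41 + (½)*(-4 - 11)/(-4)) = -63*(-41 + (½)*(-¼)*(-15)) = -63*(-41 + 15/8) = -63*(-313/8) = 19719/8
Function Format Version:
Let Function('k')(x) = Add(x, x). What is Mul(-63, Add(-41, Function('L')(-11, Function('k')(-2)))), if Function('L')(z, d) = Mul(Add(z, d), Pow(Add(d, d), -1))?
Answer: Rational(19719, 8) ≈ 2464.9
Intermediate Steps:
Function('k')(x) = Mul(2, x)
Function('L')(z, d) = Mul(Rational(1, 2), Pow(d, -1), Add(d, z)) (Function('L')(z, d) = Mul(Add(d, z), Pow(Mul(2, d), -1)) = Mul(Add(d, z), Mul(Rational(1, 2), Pow(d, -1))) = Mul(Rational(1, 2), Pow(d, -1), Add(d, z)))
Mul(-63, Add(-41, Function('L')(-11, Function('k')(-2)))) = Mul(-63, Add(-41, Mul(Rational(1, 2), Pow(Mul(2, -2), -1), Add(Mul(2, -2), -11)))) = Mul(-63, Add(-41, Mul(Rational(1, 2), Pow(-4, -1), Add(-4, -11)))) = Mul(-63, Add(-41, Mul(Rational(1, 2), Rational(-1, 4), -15))) = Mul(-63, Add(-41, Rational(15, 8))) = Mul(-63, Rational(-313, 8)) = Rational(19719, 8)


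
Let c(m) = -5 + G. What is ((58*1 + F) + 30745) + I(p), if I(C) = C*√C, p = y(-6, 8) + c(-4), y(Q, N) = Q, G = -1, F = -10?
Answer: 30793 - 24*I*√3 ≈ 30793.0 - 41.569*I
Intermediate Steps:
c(m) = -6 (c(m) = -5 - 1 = -6)
p = -12 (p = -6 - 6 = -12)
I(C) = C^(3/2)
((58*1 + F) + 30745) + I(p) = ((58*1 - 10) + 30745) + (-12)^(3/2) = ((58 - 10) + 30745) - 24*I*√3 = (48 + 30745) - 24*I*√3 = 30793 - 24*I*√3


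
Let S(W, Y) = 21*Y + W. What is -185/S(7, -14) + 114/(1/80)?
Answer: 2617625/287 ≈ 9120.6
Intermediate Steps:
S(W, Y) = W + 21*Y
-185/S(7, -14) + 114/(1/80) = -185/(7 + 21*(-14)) + 114/(1/80) = -185/(7 - 294) + 114/(1/80) = -185/(-287) + 114*80 = -185*(-1/287) + 9120 = 185/287 + 9120 = 2617625/287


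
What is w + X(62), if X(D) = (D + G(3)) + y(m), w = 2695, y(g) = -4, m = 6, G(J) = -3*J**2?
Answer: 2726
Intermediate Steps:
X(D) = -31 + D (X(D) = (D - 3*3**2) - 4 = (D - 3*9) - 4 = (D - 27) - 4 = (-27 + D) - 4 = -31 + D)
w + X(62) = 2695 + (-31 + 62) = 2695 + 31 = 2726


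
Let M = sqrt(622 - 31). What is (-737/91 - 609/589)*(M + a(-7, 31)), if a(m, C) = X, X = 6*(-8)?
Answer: 23496576/53599 - 489512*sqrt(591)/53599 ≈ 216.35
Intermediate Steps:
X = -48
a(m, C) = -48
M = sqrt(591) ≈ 24.310
(-737/91 - 609/589)*(M + a(-7, 31)) = (-737/91 - 609/589)*(sqrt(591) - 48) = (-737*1/91 - 609*1/589)*(-48 + sqrt(591)) = (-737/91 - 609/589)*(-48 + sqrt(591)) = -489512*(-48 + sqrt(591))/53599 = 23496576/53599 - 489512*sqrt(591)/53599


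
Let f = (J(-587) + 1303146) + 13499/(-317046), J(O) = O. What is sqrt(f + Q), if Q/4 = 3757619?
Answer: sqrt(1641766721028638106)/317046 ≈ 4041.4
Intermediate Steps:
Q = 15030476 (Q = 4*3757619 = 15030476)
f = 412971107215/317046 (f = (-587 + 1303146) + 13499/(-317046) = 1302559 + 13499*(-1/317046) = 1302559 - 13499/317046 = 412971107215/317046 ≈ 1.3026e+6)
sqrt(f + Q) = sqrt(412971107215/317046 + 15030476) = sqrt(5178323401111/317046) = sqrt(1641766721028638106)/317046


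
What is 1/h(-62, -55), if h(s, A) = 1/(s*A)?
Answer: 3410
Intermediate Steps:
h(s, A) = 1/(A*s)
1/h(-62, -55) = 1/(1/(-55*(-62))) = 1/(-1/55*(-1/62)) = 1/(1/3410) = 3410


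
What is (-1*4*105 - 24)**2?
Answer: 197136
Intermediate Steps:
(-1*4*105 - 24)**2 = (-4*105 - 24)**2 = (-420 - 24)**2 = (-444)**2 = 197136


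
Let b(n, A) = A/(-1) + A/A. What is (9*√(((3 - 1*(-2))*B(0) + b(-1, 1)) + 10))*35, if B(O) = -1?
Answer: 315*√5 ≈ 704.36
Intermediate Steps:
b(n, A) = 1 - A (b(n, A) = A*(-1) + 1 = -A + 1 = 1 - A)
(9*√(((3 - 1*(-2))*B(0) + b(-1, 1)) + 10))*35 = (9*√(((3 - 1*(-2))*(-1) + (1 - 1*1)) + 10))*35 = (9*√(((3 + 2)*(-1) + (1 - 1)) + 10))*35 = (9*√((5*(-1) + 0) + 10))*35 = (9*√((-5 + 0) + 10))*35 = (9*√(-5 + 10))*35 = (9*√5)*35 = 315*√5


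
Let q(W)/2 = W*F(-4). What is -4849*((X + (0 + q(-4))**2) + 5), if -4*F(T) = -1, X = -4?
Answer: -24245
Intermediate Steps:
F(T) = 1/4 (F(T) = -1/4*(-1) = 1/4)
q(W) = W/2 (q(W) = 2*(W*(1/4)) = 2*(W/4) = W/2)
-4849*((X + (0 + q(-4))**2) + 5) = -4849*((-4 + (0 + (1/2)*(-4))**2) + 5) = -4849*((-4 + (0 - 2)**2) + 5) = -4849*((-4 + (-2)**2) + 5) = -4849*((-4 + 4) + 5) = -4849*(0 + 5) = -4849*5 = -24245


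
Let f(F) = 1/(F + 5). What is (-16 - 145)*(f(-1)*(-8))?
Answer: 322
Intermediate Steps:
f(F) = 1/(5 + F)
(-16 - 145)*(f(-1)*(-8)) = (-16 - 145)*(-8/(5 - 1)) = -161*(-8)/4 = -161*(-2) = 322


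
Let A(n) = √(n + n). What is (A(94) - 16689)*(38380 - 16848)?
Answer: -359347548 + 43064*√47 ≈ -3.5905e+8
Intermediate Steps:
A(n) = √2*√n (A(n) = √(2*n) = √2*√n)
(A(94) - 16689)*(38380 - 16848) = (√2*√94 - 16689)*(38380 - 16848) = (2*√47 - 16689)*21532 = (-16689 + 2*√47)*21532 = -359347548 + 43064*√47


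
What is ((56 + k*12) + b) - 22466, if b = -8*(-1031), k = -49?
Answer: -14750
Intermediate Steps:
b = 8248
((56 + k*12) + b) - 22466 = ((56 - 49*12) + 8248) - 22466 = ((56 - 588) + 8248) - 22466 = (-532 + 8248) - 22466 = 7716 - 22466 = -14750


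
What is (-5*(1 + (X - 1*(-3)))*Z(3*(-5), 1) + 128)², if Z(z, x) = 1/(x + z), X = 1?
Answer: 3301489/196 ≈ 16844.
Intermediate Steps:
(-5*(1 + (X - 1*(-3)))*Z(3*(-5), 1) + 128)² = (-5*(1 + (1 - 1*(-3)))/(1 + 3*(-5)) + 128)² = (-5*(1 + (1 + 3))/(1 - 15) + 128)² = (-5*(1 + 4)/(-14) + 128)² = (-25*(-1)/14 + 128)² = (-5*(-5/14) + 128)² = (25/14 + 128)² = (1817/14)² = 3301489/196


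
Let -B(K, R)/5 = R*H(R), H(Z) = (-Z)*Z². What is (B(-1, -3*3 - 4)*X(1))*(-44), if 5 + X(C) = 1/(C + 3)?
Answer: 29846245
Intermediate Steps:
H(Z) = -Z³
X(C) = -5 + 1/(3 + C) (X(C) = -5 + 1/(C + 3) = -5 + 1/(3 + C))
B(K, R) = 5*R⁴ (B(K, R) = -5*R*(-R³) = -(-5)*R⁴ = 5*R⁴)
(B(-1, -3*3 - 4)*X(1))*(-44) = ((5*(-3*3 - 4)⁴)*((-14 - 5*1)/(3 + 1)))*(-44) = ((5*(-9 - 4)⁴)*((-14 - 5)/4))*(-44) = ((5*(-13)⁴)*((¼)*(-19)))*(-44) = ((5*28561)*(-19/4))*(-44) = (142805*(-19/4))*(-44) = -2713295/4*(-44) = 29846245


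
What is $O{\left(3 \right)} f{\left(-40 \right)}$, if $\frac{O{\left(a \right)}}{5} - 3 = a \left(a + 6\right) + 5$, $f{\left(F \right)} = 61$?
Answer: $10675$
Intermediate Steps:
$O{\left(a \right)} = 40 + 5 a \left(6 + a\right)$ ($O{\left(a \right)} = 15 + 5 \left(a \left(a + 6\right) + 5\right) = 15 + 5 \left(a \left(6 + a\right) + 5\right) = 15 + 5 \left(5 + a \left(6 + a\right)\right) = 15 + \left(25 + 5 a \left(6 + a\right)\right) = 40 + 5 a \left(6 + a\right)$)
$O{\left(3 \right)} f{\left(-40 \right)} = \left(40 + 5 \cdot 3^{2} + 30 \cdot 3\right) 61 = \left(40 + 5 \cdot 9 + 90\right) 61 = \left(40 + 45 + 90\right) 61 = 175 \cdot 61 = 10675$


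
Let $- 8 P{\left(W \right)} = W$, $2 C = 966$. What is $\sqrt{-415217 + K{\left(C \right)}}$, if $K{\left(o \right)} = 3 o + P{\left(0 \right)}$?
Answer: $2 i \sqrt{103442} \approx 643.25 i$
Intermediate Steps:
$C = 483$ ($C = \frac{1}{2} \cdot 966 = 483$)
$P{\left(W \right)} = - \frac{W}{8}$
$K{\left(o \right)} = 3 o$ ($K{\left(o \right)} = 3 o - 0 = 3 o + 0 = 3 o$)
$\sqrt{-415217 + K{\left(C \right)}} = \sqrt{-415217 + 3 \cdot 483} = \sqrt{-415217 + 1449} = \sqrt{-413768} = 2 i \sqrt{103442}$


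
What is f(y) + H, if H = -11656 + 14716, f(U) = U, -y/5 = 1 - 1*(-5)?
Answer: 3030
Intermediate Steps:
y = -30 (y = -5*(1 - 1*(-5)) = -5*(1 + 5) = -5*6 = -30)
H = 3060
f(y) + H = -30 + 3060 = 3030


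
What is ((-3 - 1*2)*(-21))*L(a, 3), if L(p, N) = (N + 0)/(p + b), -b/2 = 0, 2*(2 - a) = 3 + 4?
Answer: -210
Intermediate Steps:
a = -3/2 (a = 2 - (3 + 4)/2 = 2 - ½*7 = 2 - 7/2 = -3/2 ≈ -1.5000)
b = 0 (b = -2*0 = 0)
L(p, N) = N/p (L(p, N) = (N + 0)/(p + 0) = N/p)
((-3 - 1*2)*(-21))*L(a, 3) = ((-3 - 1*2)*(-21))*(3/(-3/2)) = ((-3 - 2)*(-21))*(3*(-⅔)) = -5*(-21)*(-2) = 105*(-2) = -210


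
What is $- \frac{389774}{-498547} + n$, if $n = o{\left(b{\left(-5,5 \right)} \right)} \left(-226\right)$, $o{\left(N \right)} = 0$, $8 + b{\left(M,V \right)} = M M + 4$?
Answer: $\frac{55682}{71221} \approx 0.78182$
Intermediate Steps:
$b{\left(M,V \right)} = -4 + M^{2}$ ($b{\left(M,V \right)} = -8 + \left(M M + 4\right) = -8 + \left(M^{2} + 4\right) = -8 + \left(4 + M^{2}\right) = -4 + M^{2}$)
$n = 0$ ($n = 0 \left(-226\right) = 0$)
$- \frac{389774}{-498547} + n = - \frac{389774}{-498547} + 0 = \left(-389774\right) \left(- \frac{1}{498547}\right) + 0 = \frac{55682}{71221} + 0 = \frac{55682}{71221}$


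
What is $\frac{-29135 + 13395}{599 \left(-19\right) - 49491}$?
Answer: $\frac{3935}{15218} \approx 0.25858$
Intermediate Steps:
$\frac{-29135 + 13395}{599 \left(-19\right) - 49491} = - \frac{15740}{-11381 - 49491} = - \frac{15740}{-60872} = \left(-15740\right) \left(- \frac{1}{60872}\right) = \frac{3935}{15218}$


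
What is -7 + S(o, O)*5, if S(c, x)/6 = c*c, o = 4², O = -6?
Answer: 7673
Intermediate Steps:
o = 16
S(c, x) = 6*c² (S(c, x) = 6*(c*c) = 6*c²)
-7 + S(o, O)*5 = -7 + (6*16²)*5 = -7 + (6*256)*5 = -7 + 1536*5 = -7 + 7680 = 7673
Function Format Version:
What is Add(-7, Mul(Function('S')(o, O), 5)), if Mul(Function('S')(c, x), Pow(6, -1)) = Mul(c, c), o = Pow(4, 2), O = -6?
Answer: 7673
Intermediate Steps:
o = 16
Function('S')(c, x) = Mul(6, Pow(c, 2)) (Function('S')(c, x) = Mul(6, Mul(c, c)) = Mul(6, Pow(c, 2)))
Add(-7, Mul(Function('S')(o, O), 5)) = Add(-7, Mul(Mul(6, Pow(16, 2)), 5)) = Add(-7, Mul(Mul(6, 256), 5)) = Add(-7, Mul(1536, 5)) = Add(-7, 7680) = 7673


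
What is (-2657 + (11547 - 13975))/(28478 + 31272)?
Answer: -1017/11950 ≈ -0.085105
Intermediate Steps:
(-2657 + (11547 - 13975))/(28478 + 31272) = (-2657 - 2428)/59750 = -5085*1/59750 = -1017/11950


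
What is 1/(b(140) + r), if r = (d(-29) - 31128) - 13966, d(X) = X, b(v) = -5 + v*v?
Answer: -1/25528 ≈ -3.9173e-5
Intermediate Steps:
b(v) = -5 + v²
r = -45123 (r = (-29 - 31128) - 13966 = -31157 - 13966 = -45123)
1/(b(140) + r) = 1/((-5 + 140²) - 45123) = 1/((-5 + 19600) - 45123) = 1/(19595 - 45123) = 1/(-25528) = -1/25528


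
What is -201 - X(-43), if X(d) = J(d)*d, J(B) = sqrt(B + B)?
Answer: -201 + 43*I*sqrt(86) ≈ -201.0 + 398.77*I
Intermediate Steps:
J(B) = sqrt(2)*sqrt(B) (J(B) = sqrt(2*B) = sqrt(2)*sqrt(B))
X(d) = sqrt(2)*d**(3/2) (X(d) = (sqrt(2)*sqrt(d))*d = sqrt(2)*d**(3/2))
-201 - X(-43) = -201 - sqrt(2)*(-43)**(3/2) = -201 - sqrt(2)*(-43*I*sqrt(43)) = -201 - (-43)*I*sqrt(86) = -201 + 43*I*sqrt(86)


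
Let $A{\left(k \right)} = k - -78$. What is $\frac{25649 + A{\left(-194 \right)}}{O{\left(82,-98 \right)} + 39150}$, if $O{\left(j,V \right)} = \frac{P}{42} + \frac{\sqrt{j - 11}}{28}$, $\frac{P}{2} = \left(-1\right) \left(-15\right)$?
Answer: $\frac{111959141040}{171671184047} - \frac{102132 \sqrt{71}}{171671184047} \approx 0.65217$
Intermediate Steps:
$P = 30$ ($P = 2 \left(\left(-1\right) \left(-15\right)\right) = 2 \cdot 15 = 30$)
$A{\left(k \right)} = 78 + k$ ($A{\left(k \right)} = k + 78 = 78 + k$)
$O{\left(j,V \right)} = \frac{5}{7} + \frac{\sqrt{-11 + j}}{28}$ ($O{\left(j,V \right)} = \frac{30}{42} + \frac{\sqrt{j - 11}}{28} = 30 \cdot \frac{1}{42} + \sqrt{-11 + j} \frac{1}{28} = \frac{5}{7} + \frac{\sqrt{-11 + j}}{28}$)
$\frac{25649 + A{\left(-194 \right)}}{O{\left(82,-98 \right)} + 39150} = \frac{25649 + \left(78 - 194\right)}{\left(\frac{5}{7} + \frac{\sqrt{-11 + 82}}{28}\right) + 39150} = \frac{25649 - 116}{\left(\frac{5}{7} + \frac{\sqrt{71}}{28}\right) + 39150} = \frac{25533}{\frac{274055}{7} + \frac{\sqrt{71}}{28}}$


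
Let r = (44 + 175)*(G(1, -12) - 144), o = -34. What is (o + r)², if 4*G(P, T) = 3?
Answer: 15781138129/16 ≈ 9.8632e+8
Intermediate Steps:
G(P, T) = ¾ (G(P, T) = (¼)*3 = ¾)
r = -125487/4 (r = (44 + 175)*(¾ - 144) = 219*(-573/4) = -125487/4 ≈ -31372.)
(o + r)² = (-34 - 125487/4)² = (-125623/4)² = 15781138129/16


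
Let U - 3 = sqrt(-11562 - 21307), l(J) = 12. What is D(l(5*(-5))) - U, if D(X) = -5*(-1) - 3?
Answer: -1 - I*sqrt(32869) ≈ -1.0 - 181.3*I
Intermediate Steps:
D(X) = 2 (D(X) = 5 - 3 = 2)
U = 3 + I*sqrt(32869) (U = 3 + sqrt(-11562 - 21307) = 3 + sqrt(-32869) = 3 + I*sqrt(32869) ≈ 3.0 + 181.3*I)
D(l(5*(-5))) - U = 2 - (3 + I*sqrt(32869)) = 2 + (-3 - I*sqrt(32869)) = -1 - I*sqrt(32869)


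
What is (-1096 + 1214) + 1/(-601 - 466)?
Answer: 125905/1067 ≈ 118.00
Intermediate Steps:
(-1096 + 1214) + 1/(-601 - 466) = 118 + 1/(-1067) = 118 - 1/1067 = 125905/1067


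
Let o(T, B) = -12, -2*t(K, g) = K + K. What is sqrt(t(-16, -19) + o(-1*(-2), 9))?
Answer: 2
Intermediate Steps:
t(K, g) = -K (t(K, g) = -(K + K)/2 = -K)
sqrt(t(-16, -19) + o(-1*(-2), 9)) = sqrt(-1*(-16) - 12) = sqrt(16 - 12) = sqrt(4) = 2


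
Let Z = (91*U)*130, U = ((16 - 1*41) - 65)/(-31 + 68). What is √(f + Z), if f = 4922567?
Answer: √6699600323/37 ≈ 2212.2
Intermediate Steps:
U = -90/37 (U = ((16 - 41) - 65)/37 = (-25 - 65)*(1/37) = -90*1/37 = -90/37 ≈ -2.4324)
Z = -1064700/37 (Z = (91*(-90/37))*130 = -8190/37*130 = -1064700/37 ≈ -28776.)
√(f + Z) = √(4922567 - 1064700/37) = √(181070279/37) = √6699600323/37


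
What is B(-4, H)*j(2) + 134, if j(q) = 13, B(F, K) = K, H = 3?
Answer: 173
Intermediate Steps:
B(-4, H)*j(2) + 134 = 3*13 + 134 = 39 + 134 = 173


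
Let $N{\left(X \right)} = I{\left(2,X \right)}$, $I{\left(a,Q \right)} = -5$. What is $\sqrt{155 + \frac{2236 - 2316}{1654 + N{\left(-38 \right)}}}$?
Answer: $\frac{\sqrt{421344235}}{1649} \approx 12.448$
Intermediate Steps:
$N{\left(X \right)} = -5$
$\sqrt{155 + \frac{2236 - 2316}{1654 + N{\left(-38 \right)}}} = \sqrt{155 + \frac{2236 - 2316}{1654 - 5}} = \sqrt{155 - \frac{80}{1649}} = \sqrt{\frac{255515}{1649}} = \frac{\sqrt{421344235}}{1649}$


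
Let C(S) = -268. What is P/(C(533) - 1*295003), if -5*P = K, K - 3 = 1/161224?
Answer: 483673/238023858520 ≈ 2.0320e-6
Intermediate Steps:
K = 483673/161224 (K = 3 + 1/161224 = 483673/161224 ≈ 3.0000)
P = -483673/806120 (P = -⅕*483673/161224 = -483673/806120 ≈ -0.60000)
P/(C(533) - 1*295003) = -483673/(806120*(-268 - 1*295003)) = -483673/(806120*(-268 - 295003)) = -483673/806120/(-295271) = -483673/806120*(-1/295271) = 483673/238023858520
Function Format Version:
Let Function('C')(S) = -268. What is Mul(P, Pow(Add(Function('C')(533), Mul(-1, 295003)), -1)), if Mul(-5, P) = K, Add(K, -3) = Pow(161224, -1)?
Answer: Rational(483673, 238023858520) ≈ 2.0320e-6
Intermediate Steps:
K = Rational(483673, 161224) (K = Add(3, Pow(161224, -1)) = Add(3, Rational(1, 161224)) = Rational(483673, 161224) ≈ 3.0000)
P = Rational(-483673, 806120) (P = Mul(Rational(-1, 5), Rational(483673, 161224)) = Rational(-483673, 806120) ≈ -0.60000)
Mul(P, Pow(Add(Function('C')(533), Mul(-1, 295003)), -1)) = Mul(Rational(-483673, 806120), Pow(Add(-268, Mul(-1, 295003)), -1)) = Mul(Rational(-483673, 806120), Pow(Add(-268, -295003), -1)) = Mul(Rational(-483673, 806120), Pow(-295271, -1)) = Mul(Rational(-483673, 806120), Rational(-1, 295271)) = Rational(483673, 238023858520)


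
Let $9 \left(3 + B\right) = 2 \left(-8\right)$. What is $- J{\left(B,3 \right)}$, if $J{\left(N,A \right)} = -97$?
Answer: $97$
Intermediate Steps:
$B = - \frac{43}{9}$ ($B = -3 + \frac{2 \left(-8\right)}{9} = -3 + \frac{1}{9} \left(-16\right) = -3 - \frac{16}{9} = - \frac{43}{9} \approx -4.7778$)
$- J{\left(B,3 \right)} = \left(-1\right) \left(-97\right) = 97$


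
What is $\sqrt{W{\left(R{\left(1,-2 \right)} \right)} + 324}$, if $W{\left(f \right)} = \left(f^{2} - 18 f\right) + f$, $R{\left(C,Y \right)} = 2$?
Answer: $7 \sqrt{6} \approx 17.146$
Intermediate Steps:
$W{\left(f \right)} = f^{2} - 17 f$
$\sqrt{W{\left(R{\left(1,-2 \right)} \right)} + 324} = \sqrt{2 \left(-17 + 2\right) + 324} = \sqrt{2 \left(-15\right) + 324} = \sqrt{-30 + 324} = \sqrt{294} = 7 \sqrt{6}$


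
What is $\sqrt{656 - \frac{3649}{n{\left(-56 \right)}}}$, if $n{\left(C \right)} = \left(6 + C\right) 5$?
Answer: $\frac{\sqrt{1676490}}{50} \approx 25.896$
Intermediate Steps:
$n{\left(C \right)} = 30 + 5 C$
$\sqrt{656 - \frac{3649}{n{\left(-56 \right)}}} = \sqrt{656 - \frac{3649}{30 + 5 \left(-56\right)}} = \sqrt{656 - \frac{3649}{30 - 280}} = \sqrt{656 - \frac{3649}{-250}} = \sqrt{656 - - \frac{3649}{250}} = \sqrt{656 + \frac{3649}{250}} = \sqrt{\frac{167649}{250}} = \frac{\sqrt{1676490}}{50}$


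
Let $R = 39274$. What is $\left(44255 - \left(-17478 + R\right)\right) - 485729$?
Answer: $-463270$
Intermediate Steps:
$\left(44255 - \left(-17478 + R\right)\right) - 485729 = \left(44255 - \left(-17478 + 39274\right)\right) - 485729 = \left(44255 - 21796\right) - 485729 = 22459 - 485729 = -463270$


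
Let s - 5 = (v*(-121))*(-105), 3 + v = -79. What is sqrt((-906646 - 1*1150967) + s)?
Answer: I*sqrt(3099418) ≈ 1760.5*I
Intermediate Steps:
v = -82 (v = -3 - 79 = -82)
s = -1041805 (s = 5 - 82*(-121)*(-105) = 5 + 9922*(-105) = 5 - 1041810 = -1041805)
sqrt((-906646 - 1*1150967) + s) = sqrt((-906646 - 1*1150967) - 1041805) = sqrt((-906646 - 1150967) - 1041805) = sqrt(-2057613 - 1041805) = sqrt(-3099418) = I*sqrt(3099418)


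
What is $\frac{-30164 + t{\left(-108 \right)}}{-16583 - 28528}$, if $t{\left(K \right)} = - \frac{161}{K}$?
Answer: $\frac{296141}{442908} \approx 0.66863$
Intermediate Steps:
$\frac{-30164 + t{\left(-108 \right)}}{-16583 - 28528} = \frac{-30164 - \frac{161}{-108}}{-16583 - 28528} = \frac{-30164 - - \frac{161}{108}}{-45111} = \left(-30164 + \frac{161}{108}\right) \left(- \frac{1}{45111}\right) = \left(- \frac{3257551}{108}\right) \left(- \frac{1}{45111}\right) = \frac{296141}{442908}$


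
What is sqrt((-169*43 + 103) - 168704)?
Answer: 2*I*sqrt(43967) ≈ 419.37*I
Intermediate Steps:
sqrt((-169*43 + 103) - 168704) = sqrt((-7267 + 103) - 168704) = sqrt(-7164 - 168704) = sqrt(-175868) = 2*I*sqrt(43967)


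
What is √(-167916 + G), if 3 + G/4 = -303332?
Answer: 2*I*√345314 ≈ 1175.3*I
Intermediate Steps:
G = -1213340 (G = -12 + 4*(-303332) = -12 - 1213328 = -1213340)
√(-167916 + G) = √(-167916 - 1213340) = √(-1381256) = 2*I*√345314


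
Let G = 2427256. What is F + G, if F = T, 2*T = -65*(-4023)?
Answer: 5116007/2 ≈ 2.5580e+6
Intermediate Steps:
T = 261495/2 (T = (-65*(-4023))/2 = (1/2)*261495 = 261495/2 ≈ 1.3075e+5)
F = 261495/2 ≈ 1.3075e+5
F + G = 261495/2 + 2427256 = 5116007/2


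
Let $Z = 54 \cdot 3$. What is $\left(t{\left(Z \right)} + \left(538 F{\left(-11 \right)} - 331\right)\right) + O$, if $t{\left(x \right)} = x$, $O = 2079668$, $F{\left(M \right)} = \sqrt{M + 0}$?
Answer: $2079499 + 538 i \sqrt{11} \approx 2.0795 \cdot 10^{6} + 1784.3 i$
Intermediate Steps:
$F{\left(M \right)} = \sqrt{M}$
$Z = 162$
$\left(t{\left(Z \right)} + \left(538 F{\left(-11 \right)} - 331\right)\right) + O = \left(162 - \left(331 - 538 \sqrt{-11}\right)\right) + 2079668 = \left(162 - \left(331 - 538 i \sqrt{11}\right)\right) + 2079668 = \left(-169 + 538 i \sqrt{11}\right) + 2079668 = 2079499 + 538 i \sqrt{11}$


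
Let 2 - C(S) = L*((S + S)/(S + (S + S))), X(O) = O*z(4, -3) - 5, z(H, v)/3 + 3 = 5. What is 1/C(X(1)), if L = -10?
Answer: 3/26 ≈ 0.11538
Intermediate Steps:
z(H, v) = 6 (z(H, v) = -9 + 3*5 = -9 + 15 = 6)
X(O) = -5 + 6*O (X(O) = O*6 - 5 = 6*O - 5 = -5 + 6*O)
C(S) = 26/3 (C(S) = 2 - (-10)*(S + S)/(S + (S + S)) = 2 - (-10)*(2*S)/(S + 2*S) = 2 - (-10)*(2*S)/((3*S)) = 2 - (-10)*(2*S)*(1/(3*S)) = 2 - (-10)*2/3 = 2 - 1*(-20/3) = 2 + 20/3 = 26/3)
1/C(X(1)) = 1/(26/3) = 3/26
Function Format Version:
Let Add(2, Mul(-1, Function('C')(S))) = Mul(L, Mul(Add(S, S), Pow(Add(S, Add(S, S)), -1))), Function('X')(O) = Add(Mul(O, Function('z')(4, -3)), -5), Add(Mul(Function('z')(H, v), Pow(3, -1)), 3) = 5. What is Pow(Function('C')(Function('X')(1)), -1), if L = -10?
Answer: Rational(3, 26) ≈ 0.11538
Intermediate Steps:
Function('z')(H, v) = 6 (Function('z')(H, v) = Add(-9, Mul(3, 5)) = Add(-9, 15) = 6)
Function('X')(O) = Add(-5, Mul(6, O)) (Function('X')(O) = Add(Mul(O, 6), -5) = Add(Mul(6, O), -5) = Add(-5, Mul(6, O)))
Function('C')(S) = Rational(26, 3) (Function('C')(S) = Add(2, Mul(-1, Mul(-10, Mul(Add(S, S), Pow(Add(S, Add(S, S)), -1))))) = Add(2, Mul(-1, Mul(-10, Mul(Mul(2, S), Pow(Add(S, Mul(2, S)), -1))))) = Add(2, Mul(-1, Mul(-10, Mul(Mul(2, S), Pow(Mul(3, S), -1))))) = Add(2, Mul(-1, Mul(-10, Mul(Mul(2, S), Mul(Rational(1, 3), Pow(S, -1)))))) = Add(2, Mul(-1, Mul(-10, Rational(2, 3)))) = Add(2, Mul(-1, Rational(-20, 3))) = Add(2, Rational(20, 3)) = Rational(26, 3))
Pow(Function('C')(Function('X')(1)), -1) = Pow(Rational(26, 3), -1) = Rational(3, 26)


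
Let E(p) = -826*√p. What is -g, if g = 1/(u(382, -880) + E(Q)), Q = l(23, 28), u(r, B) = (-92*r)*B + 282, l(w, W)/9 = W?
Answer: -15463501/478239640387226 - 1239*√7/239119820193613 ≈ -3.2348e-8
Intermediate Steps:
l(w, W) = 9*W
u(r, B) = 282 - 92*B*r (u(r, B) = -92*B*r + 282 = 282 - 92*B*r)
Q = 252 (Q = 9*28 = 252)
g = 1/(30927002 - 4956*√7) (g = 1/((282 - 92*(-880)*382) - 4956*√7) = 1/((282 + 30926720) - 4956*√7) = 1/(30927002 - 4956*√7) ≈ 3.2348e-8)
-g = -(15463501/478239640387226 + 1239*√7/239119820193613) = -15463501/478239640387226 - 1239*√7/239119820193613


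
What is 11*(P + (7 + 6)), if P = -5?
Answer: 88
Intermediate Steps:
11*(P + (7 + 6)) = 11*(-5 + (7 + 6)) = 11*(-5 + 13) = 11*8 = 88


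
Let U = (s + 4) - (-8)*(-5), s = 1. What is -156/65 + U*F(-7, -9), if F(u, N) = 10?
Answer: -1762/5 ≈ -352.40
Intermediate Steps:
U = -35 (U = (1 + 4) - (-8)*(-5) = 5 - 2*20 = 5 - 40 = -35)
-156/65 + U*F(-7, -9) = -156/65 - 35*10 = -156*1/65 - 350 = -12/5 - 350 = -1762/5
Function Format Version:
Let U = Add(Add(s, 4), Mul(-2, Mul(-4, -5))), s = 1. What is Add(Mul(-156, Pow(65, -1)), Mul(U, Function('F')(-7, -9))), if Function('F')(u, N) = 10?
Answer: Rational(-1762, 5) ≈ -352.40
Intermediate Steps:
U = -35 (U = Add(Add(1, 4), Mul(-2, Mul(-4, -5))) = Add(5, Mul(-2, 20)) = Add(5, -40) = -35)
Add(Mul(-156, Pow(65, -1)), Mul(U, Function('F')(-7, -9))) = Add(Mul(-156, Pow(65, -1)), Mul(-35, 10)) = Add(Mul(-156, Rational(1, 65)), -350) = Add(Rational(-12, 5), -350) = Rational(-1762, 5)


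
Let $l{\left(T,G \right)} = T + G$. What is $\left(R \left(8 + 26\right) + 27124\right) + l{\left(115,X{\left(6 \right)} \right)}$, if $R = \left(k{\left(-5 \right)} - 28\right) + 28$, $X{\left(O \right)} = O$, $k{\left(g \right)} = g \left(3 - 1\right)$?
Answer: $26905$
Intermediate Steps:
$k{\left(g \right)} = 2 g$ ($k{\left(g \right)} = g 2 = 2 g$)
$R = -10$ ($R = \left(2 \left(-5\right) - 28\right) + 28 = \left(-10 - 28\right) + 28 = -38 + 28 = -10$)
$l{\left(T,G \right)} = G + T$
$\left(R \left(8 + 26\right) + 27124\right) + l{\left(115,X{\left(6 \right)} \right)} = \left(- 10 \left(8 + 26\right) + 27124\right) + \left(6 + 115\right) = \left(\left(-10\right) 34 + 27124\right) + 121 = \left(-340 + 27124\right) + 121 = 26784 + 121 = 26905$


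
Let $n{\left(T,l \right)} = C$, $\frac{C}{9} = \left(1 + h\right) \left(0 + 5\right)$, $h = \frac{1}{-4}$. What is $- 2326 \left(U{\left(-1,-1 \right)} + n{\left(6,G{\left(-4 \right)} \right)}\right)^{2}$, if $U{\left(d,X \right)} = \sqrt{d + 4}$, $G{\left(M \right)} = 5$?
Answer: $- \frac{21251499}{8} - 157005 \sqrt{3} \approx -2.9284 \cdot 10^{6}$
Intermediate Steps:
$h = - \frac{1}{4} \approx -0.25$
$U{\left(d,X \right)} = \sqrt{4 + d}$
$C = \frac{135}{4}$ ($C = 9 \left(1 - \frac{1}{4}\right) \left(0 + 5\right) = 9 \cdot \frac{3}{4} \cdot 5 = 9 \cdot \frac{15}{4} = \frac{135}{4} \approx 33.75$)
$n{\left(T,l \right)} = \frac{135}{4}$
$- 2326 \left(U{\left(-1,-1 \right)} + n{\left(6,G{\left(-4 \right)} \right)}\right)^{2} = - 2326 \left(\sqrt{4 - 1} + \frac{135}{4}\right)^{2} = - 2326 \left(\sqrt{3} + \frac{135}{4}\right)^{2} = - 2326 \left(\frac{135}{4} + \sqrt{3}\right)^{2}$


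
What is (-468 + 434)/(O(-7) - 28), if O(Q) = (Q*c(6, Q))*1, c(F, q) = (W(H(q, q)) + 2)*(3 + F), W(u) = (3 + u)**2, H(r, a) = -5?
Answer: 17/203 ≈ 0.083744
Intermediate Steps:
c(F, q) = 18 + 6*F (c(F, q) = ((3 - 5)**2 + 2)*(3 + F) = ((-2)**2 + 2)*(3 + F) = (4 + 2)*(3 + F) = 6*(3 + F) = 18 + 6*F)
O(Q) = 54*Q (O(Q) = (Q*(18 + 6*6))*1 = (Q*(18 + 36))*1 = (Q*54)*1 = (54*Q)*1 = 54*Q)
(-468 + 434)/(O(-7) - 28) = (-468 + 434)/(54*(-7) - 28) = -34/(-378 - 28) = -34/(-406) = -34*(-1/406) = 17/203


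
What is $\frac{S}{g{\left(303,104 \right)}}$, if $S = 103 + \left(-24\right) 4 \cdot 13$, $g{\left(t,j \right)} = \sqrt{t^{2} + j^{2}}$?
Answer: $- \frac{229 \sqrt{4105}}{4105} \approx -3.5742$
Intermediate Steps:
$g{\left(t,j \right)} = \sqrt{j^{2} + t^{2}}$
$S = -1145$ ($S = 103 - 1248 = -1145$)
$\frac{S}{g{\left(303,104 \right)}} = - \frac{1145}{\sqrt{104^{2} + 303^{2}}} = - \frac{1145}{\sqrt{10816 + 91809}} = - \frac{1145}{\sqrt{102625}} = - \frac{1145}{5 \sqrt{4105}} = - 1145 \frac{\sqrt{4105}}{20525} = - \frac{229 \sqrt{4105}}{4105}$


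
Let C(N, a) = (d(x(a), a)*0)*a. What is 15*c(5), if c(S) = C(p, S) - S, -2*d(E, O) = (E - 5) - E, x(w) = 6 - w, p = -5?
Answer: -75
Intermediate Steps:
d(E, O) = 5/2 (d(E, O) = -((E - 5) - E)/2 = -((-5 + E) - E)/2 = -½*(-5) = 5/2)
C(N, a) = 0 (C(N, a) = ((5/2)*0)*a = 0*a = 0)
c(S) = -S (c(S) = 0 - S = -S)
15*c(5) = 15*(-1*5) = 15*(-5) = -75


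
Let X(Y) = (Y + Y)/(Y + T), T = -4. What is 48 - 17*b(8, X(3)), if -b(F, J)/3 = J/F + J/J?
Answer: 243/4 ≈ 60.750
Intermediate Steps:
X(Y) = 2*Y/(-4 + Y) (X(Y) = (Y + Y)/(Y - 4) = (2*Y)/(-4 + Y) = 2*Y/(-4 + Y))
b(F, J) = -3 - 3*J/F (b(F, J) = -3*(J/F + J/J) = -3*(J/F + 1) = -3*(1 + J/F) = -3 - 3*J/F)
48 - 17*b(8, X(3)) = 48 - 17*(-3 - 3*2*3/(-4 + 3)/8) = 48 - 17*(-3 - 3*2*3/(-1)*⅛) = 48 - 17*(-3 - 3*2*3*(-1)*⅛) = 48 - 17*(-3 - 3*(-6)*⅛) = 48 - 17*(-3 + 9/4) = 48 - 17*(-¾) = 48 + 51/4 = 243/4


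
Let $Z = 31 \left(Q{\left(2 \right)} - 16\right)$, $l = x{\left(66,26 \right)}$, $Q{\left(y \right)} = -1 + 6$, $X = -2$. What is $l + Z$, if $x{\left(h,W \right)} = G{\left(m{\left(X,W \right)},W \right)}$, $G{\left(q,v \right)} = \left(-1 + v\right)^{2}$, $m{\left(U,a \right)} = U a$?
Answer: $284$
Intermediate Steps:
$Q{\left(y \right)} = 5$
$x{\left(h,W \right)} = \left(-1 + W\right)^{2}$
$l = 625$ ($l = \left(-1 + 26\right)^{2} = 25^{2} = 625$)
$Z = -341$ ($Z = 31 \left(5 - 16\right) = 31 \left(-11\right) = -341$)
$l + Z = 625 - 341 = 284$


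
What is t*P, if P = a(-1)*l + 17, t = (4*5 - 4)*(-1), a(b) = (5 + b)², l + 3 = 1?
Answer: 240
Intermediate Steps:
l = -2 (l = -3 + 1 = -2)
t = -16 (t = (20 - 4)*(-1) = 16*(-1) = -16)
P = -15 (P = (5 - 1)²*(-2) + 17 = 4²*(-2) + 17 = 16*(-2) + 17 = -32 + 17 = -15)
t*P = -16*(-15) = 240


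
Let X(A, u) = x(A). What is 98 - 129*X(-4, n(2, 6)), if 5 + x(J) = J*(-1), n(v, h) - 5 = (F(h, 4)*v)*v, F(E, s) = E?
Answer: 227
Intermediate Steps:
n(v, h) = 5 + h*v**2 (n(v, h) = 5 + (h*v)*v = 5 + h*v**2)
x(J) = -5 - J (x(J) = -5 + J*(-1) = -5 - J)
X(A, u) = -5 - A
98 - 129*X(-4, n(2, 6)) = 98 - 129*(-5 - 1*(-4)) = 98 - 129*(-5 + 4) = 98 - 129*(-1) = 98 + 129 = 227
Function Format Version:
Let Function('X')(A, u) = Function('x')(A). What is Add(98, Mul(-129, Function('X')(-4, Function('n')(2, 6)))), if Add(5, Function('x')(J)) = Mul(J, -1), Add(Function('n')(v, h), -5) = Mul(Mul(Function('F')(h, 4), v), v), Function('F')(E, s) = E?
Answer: 227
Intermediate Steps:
Function('n')(v, h) = Add(5, Mul(h, Pow(v, 2))) (Function('n')(v, h) = Add(5, Mul(Mul(h, v), v)) = Add(5, Mul(h, Pow(v, 2))))
Function('x')(J) = Add(-5, Mul(-1, J)) (Function('x')(J) = Add(-5, Mul(J, -1)) = Add(-5, Mul(-1, J)))
Function('X')(A, u) = Add(-5, Mul(-1, A))
Add(98, Mul(-129, Function('X')(-4, Function('n')(2, 6)))) = Add(98, Mul(-129, Add(-5, Mul(-1, -4)))) = Add(98, Mul(-129, Add(-5, 4))) = Add(98, Mul(-129, -1)) = Add(98, 129) = 227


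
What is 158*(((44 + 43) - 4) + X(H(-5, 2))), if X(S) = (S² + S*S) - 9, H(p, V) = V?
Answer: 12956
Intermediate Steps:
X(S) = -9 + 2*S² (X(S) = (S² + S²) - 9 = 2*S² - 9 = -9 + 2*S²)
158*(((44 + 43) - 4) + X(H(-5, 2))) = 158*(((44 + 43) - 4) + (-9 + 2*2²)) = 158*((87 - 4) + (-9 + 2*4)) = 158*(83 + (-9 + 8)) = 158*(83 - 1) = 158*82 = 12956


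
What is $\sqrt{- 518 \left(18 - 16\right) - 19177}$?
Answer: $i \sqrt{20213} \approx 142.17 i$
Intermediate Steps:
$\sqrt{- 518 \left(18 - 16\right) - 19177} = \sqrt{\left(-518\right) 2 - 19177} = \sqrt{-1036 - 19177} = \sqrt{-20213} = i \sqrt{20213}$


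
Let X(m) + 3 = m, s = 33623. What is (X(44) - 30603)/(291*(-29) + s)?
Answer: -15281/12592 ≈ -1.2135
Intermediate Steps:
X(m) = -3 + m
(X(44) - 30603)/(291*(-29) + s) = ((-3 + 44) - 30603)/(291*(-29) + 33623) = (41 - 30603)/(-8439 + 33623) = -30562/25184 = -30562*1/25184 = -15281/12592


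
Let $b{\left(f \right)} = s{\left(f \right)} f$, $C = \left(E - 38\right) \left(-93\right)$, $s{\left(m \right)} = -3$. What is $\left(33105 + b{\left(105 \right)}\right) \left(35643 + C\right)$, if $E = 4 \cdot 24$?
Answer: $991864710$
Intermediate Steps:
$E = 96$
$C = -5394$ ($C = \left(96 - 38\right) \left(-93\right) = 58 \left(-93\right) = -5394$)
$b{\left(f \right)} = - 3 f$
$\left(33105 + b{\left(105 \right)}\right) \left(35643 + C\right) = \left(33105 - 315\right) \left(35643 - 5394\right) = \left(33105 - 315\right) 30249 = 32790 \cdot 30249 = 991864710$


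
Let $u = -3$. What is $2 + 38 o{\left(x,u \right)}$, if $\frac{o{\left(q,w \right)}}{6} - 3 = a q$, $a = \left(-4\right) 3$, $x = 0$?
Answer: $686$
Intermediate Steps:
$a = -12$
$o{\left(q,w \right)} = 18 - 72 q$ ($o{\left(q,w \right)} = 18 + 6 \left(- 12 q\right) = 18 - 72 q$)
$2 + 38 o{\left(x,u \right)} = 2 + 38 \left(18 - 0\right) = 2 + 38 \left(18 + 0\right) = 2 + 38 \cdot 18 = 2 + 684 = 686$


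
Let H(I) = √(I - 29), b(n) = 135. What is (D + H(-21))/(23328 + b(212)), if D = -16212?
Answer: -5404/7821 + 5*I*√2/23463 ≈ -0.69096 + 0.00030137*I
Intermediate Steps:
H(I) = √(-29 + I)
(D + H(-21))/(23328 + b(212)) = (-16212 + √(-29 - 21))/(23328 + 135) = (-16212 + √(-50))/23463 = (-16212 + 5*I*√2)*(1/23463) = -5404/7821 + 5*I*√2/23463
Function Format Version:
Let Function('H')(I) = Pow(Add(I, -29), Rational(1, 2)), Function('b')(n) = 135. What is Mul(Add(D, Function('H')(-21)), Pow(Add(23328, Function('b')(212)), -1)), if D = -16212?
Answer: Add(Rational(-5404, 7821), Mul(Rational(5, 23463), I, Pow(2, Rational(1, 2)))) ≈ Add(-0.69096, Mul(0.00030137, I))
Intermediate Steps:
Function('H')(I) = Pow(Add(-29, I), Rational(1, 2))
Mul(Add(D, Function('H')(-21)), Pow(Add(23328, Function('b')(212)), -1)) = Mul(Add(-16212, Pow(Add(-29, -21), Rational(1, 2))), Pow(Add(23328, 135), -1)) = Mul(Add(-16212, Pow(-50, Rational(1, 2))), Pow(23463, -1)) = Mul(Add(-16212, Mul(5, I, Pow(2, Rational(1, 2)))), Rational(1, 23463)) = Add(Rational(-5404, 7821), Mul(Rational(5, 23463), I, Pow(2, Rational(1, 2))))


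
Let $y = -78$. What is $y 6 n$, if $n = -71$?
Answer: $33228$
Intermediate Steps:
$y 6 n = \left(-78\right) 6 \left(-71\right) = \left(-468\right) \left(-71\right) = 33228$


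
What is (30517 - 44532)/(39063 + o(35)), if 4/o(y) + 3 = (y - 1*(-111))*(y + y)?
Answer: -28638251/79821335 ≈ -0.35878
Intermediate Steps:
o(y) = 4/(-3 + 2*y*(111 + y)) (o(y) = 4/(-3 + (y - 1*(-111))*(y + y)) = 4/(-3 + (y + 111)*(2*y)) = 4/(-3 + (111 + y)*(2*y)) = 4/(-3 + 2*y*(111 + y)))
(30517 - 44532)/(39063 + o(35)) = (30517 - 44532)/(39063 + 4/(-3 + 2*35² + 222*35)) = -14015/(39063 + 4/(-3 + 2*1225 + 7770)) = -14015/(39063 + 4/(-3 + 2450 + 7770)) = -14015/(39063 + 4/10217) = -14015/399106675/10217 = -14015*10217/399106675 = -28638251/79821335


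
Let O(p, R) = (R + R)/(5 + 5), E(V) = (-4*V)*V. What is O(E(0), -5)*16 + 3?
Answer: -13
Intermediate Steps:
E(V) = -4*V**2
O(p, R) = R/5 (O(p, R) = (2*R)/10 = (2*R)*(1/10) = R/5)
O(E(0), -5)*16 + 3 = ((1/5)*(-5))*16 + 3 = -1*16 + 3 = -16 + 3 = -13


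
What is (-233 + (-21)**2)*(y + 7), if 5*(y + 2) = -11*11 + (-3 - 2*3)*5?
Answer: -29328/5 ≈ -5865.6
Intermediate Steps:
y = -176/5 (y = -2 + (-11*11 + (-3 - 2*3)*5)/5 = -2 + (-121 + (-3 - 6)*5)/5 = -2 + (-121 - 9*5)/5 = -2 + (-121 - 45)/5 = -2 + (1/5)*(-166) = -2 - 166/5 = -176/5 ≈ -35.200)
(-233 + (-21)**2)*(y + 7) = (-233 + (-21)**2)*(-176/5 + 7) = (-233 + 441)*(-141/5) = 208*(-141/5) = -29328/5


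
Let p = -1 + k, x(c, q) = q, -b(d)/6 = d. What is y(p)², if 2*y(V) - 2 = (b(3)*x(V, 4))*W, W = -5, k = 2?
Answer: 32761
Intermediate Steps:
b(d) = -6*d
p = 1 (p = -1 + 2 = 1)
y(V) = 181 (y(V) = 1 + ((-6*3*4)*(-5))/2 = 1 + (-18*4*(-5))/2 = 1 + (-72*(-5))/2 = 1 + (½)*360 = 1 + 180 = 181)
y(p)² = 181² = 32761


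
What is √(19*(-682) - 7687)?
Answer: I*√20645 ≈ 143.68*I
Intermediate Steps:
√(19*(-682) - 7687) = √(-12958 - 7687) = √(-20645) = I*√20645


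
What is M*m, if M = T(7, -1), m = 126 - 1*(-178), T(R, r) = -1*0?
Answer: 0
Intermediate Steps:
T(R, r) = 0
m = 304 (m = 126 + 178 = 304)
M = 0
M*m = 0*304 = 0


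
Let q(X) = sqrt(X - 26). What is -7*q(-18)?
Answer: -14*I*sqrt(11) ≈ -46.433*I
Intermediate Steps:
q(X) = sqrt(-26 + X)
-7*q(-18) = -7*sqrt(-26 - 18) = -14*I*sqrt(11)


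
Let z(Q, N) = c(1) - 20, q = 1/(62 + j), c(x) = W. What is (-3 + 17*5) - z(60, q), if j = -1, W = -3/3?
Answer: 103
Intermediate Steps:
W = -1 (W = -3*1/3 = -1)
c(x) = -1
q = 1/61 (q = 1/(62 - 1) = 1/61 ≈ 0.016393)
z(Q, N) = -21 (z(Q, N) = -1 - 20 = -21)
(-3 + 17*5) - z(60, q) = (-3 + 17*5) - 1*(-21) = (-3 + 85) + 21 = 82 + 21 = 103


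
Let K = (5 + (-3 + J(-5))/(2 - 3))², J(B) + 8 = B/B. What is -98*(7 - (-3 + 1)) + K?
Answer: -657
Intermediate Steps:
J(B) = -7 (J(B) = -8 + B/B = -8 + 1 = -7)
K = 225 (K = (5 + (-3 - 7)/(2 - 3))² = (5 - 10/(-1))² = (5 - 10*(-1))² = (5 + 10)² = 15² = 225)
-98*(7 - (-3 + 1)) + K = -98*(7 - (-3 + 1)) + 225 = -98*(7 - 1*(-2)) + 225 = -98*(7 + 2) + 225 = -98*9 + 225 = -882 + 225 = -657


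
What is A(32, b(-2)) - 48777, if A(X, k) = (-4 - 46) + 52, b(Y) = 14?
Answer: -48775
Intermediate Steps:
A(X, k) = 2 (A(X, k) = -50 + 52 = 2)
A(32, b(-2)) - 48777 = 2 - 48777 = -48775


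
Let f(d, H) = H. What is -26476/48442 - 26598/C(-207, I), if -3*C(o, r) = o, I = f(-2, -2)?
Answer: -215047860/557083 ≈ -386.02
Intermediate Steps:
I = -2
C(o, r) = -o/3
-26476/48442 - 26598/C(-207, I) = -26476/48442 - 26598/((-⅓*(-207))) = -26476*1/48442 - 26598/69 = -13238/24221 - 26598*1/69 = -13238/24221 - 8866/23 = -215047860/557083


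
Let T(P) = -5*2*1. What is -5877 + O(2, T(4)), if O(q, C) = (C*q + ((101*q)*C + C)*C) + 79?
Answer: 14482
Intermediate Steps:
T(P) = -10 (T(P) = -10*1 = -10)
O(q, C) = 79 + C*q + C*(C + 101*C*q) (O(q, C) = (C*q + (101*C*q + C)*C) + 79 = (C*q + (C + 101*C*q)*C) + 79 = (C*q + C*(C + 101*C*q)) + 79 = 79 + C*q + C*(C + 101*C*q))
-5877 + O(2, T(4)) = -5877 + (79 + (-10)**2 - 10*2 + 101*2*(-10)**2) = -5877 + (79 + 100 - 20 + 101*2*100) = -5877 + (79 + 100 - 20 + 20200) = -5877 + 20359 = 14482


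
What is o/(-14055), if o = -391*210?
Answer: 5474/937 ≈ 5.8420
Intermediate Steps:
o = -82110
o/(-14055) = -82110/(-14055) = -82110*(-1/14055) = 5474/937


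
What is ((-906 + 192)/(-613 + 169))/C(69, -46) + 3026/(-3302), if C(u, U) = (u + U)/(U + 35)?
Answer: -4736285/2810002 ≈ -1.6855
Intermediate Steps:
C(u, U) = (U + u)/(35 + U)
((-906 + 192)/(-613 + 169))/C(69, -46) + 3026/(-3302) = ((-906 + 192)/(-613 + 169))/(((-46 + 69)/(35 - 46))) + 3026/(-3302) = (-714/(-444))/((23/(-11))) + 3026*(-1/3302) = (-714*(-1/444))/((-1/11*23)) - 1513/1651 = 119/(74*(-23/11)) - 1513/1651 = (119/74)*(-11/23) - 1513/1651 = -1309/1702 - 1513/1651 = -4736285/2810002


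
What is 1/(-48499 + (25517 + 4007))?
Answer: -1/18975 ≈ -5.2701e-5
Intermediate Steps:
1/(-48499 + (25517 + 4007)) = 1/(-48499 + 29524) = 1/(-18975) = -1/18975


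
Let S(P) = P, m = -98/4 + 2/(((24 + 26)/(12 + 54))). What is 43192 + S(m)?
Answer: 2158507/50 ≈ 43170.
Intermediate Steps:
m = -1093/50 (m = -98*¼ + 2/((50/66)) = -49/2 + 2/((50*(1/66))) = -49/2 + 2/(25/33) = -49/2 + 2*(33/25) = -49/2 + 66/25 = -1093/50 ≈ -21.860)
43192 + S(m) = 43192 - 1093/50 = 2158507/50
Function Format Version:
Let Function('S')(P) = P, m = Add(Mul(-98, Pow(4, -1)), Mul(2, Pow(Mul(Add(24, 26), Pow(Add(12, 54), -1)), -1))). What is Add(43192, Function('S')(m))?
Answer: Rational(2158507, 50) ≈ 43170.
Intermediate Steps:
m = Rational(-1093, 50) (m = Add(Mul(-98, Rational(1, 4)), Mul(2, Pow(Mul(50, Pow(66, -1)), -1))) = Add(Rational(-49, 2), Mul(2, Pow(Mul(50, Rational(1, 66)), -1))) = Add(Rational(-49, 2), Mul(2, Pow(Rational(25, 33), -1))) = Add(Rational(-49, 2), Mul(2, Rational(33, 25))) = Add(Rational(-49, 2), Rational(66, 25)) = Rational(-1093, 50) ≈ -21.860)
Add(43192, Function('S')(m)) = Add(43192, Rational(-1093, 50)) = Rational(2158507, 50)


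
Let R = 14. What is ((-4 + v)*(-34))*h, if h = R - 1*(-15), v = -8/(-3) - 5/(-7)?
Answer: 12818/21 ≈ 610.38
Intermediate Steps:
v = 71/21 (v = -8*(-⅓) - 5*(-⅐) = 8/3 + 5/7 = 71/21 ≈ 3.3810)
h = 29 (h = 14 - 1*(-15) = 14 + 15 = 29)
((-4 + v)*(-34))*h = ((-4 + 71/21)*(-34))*29 = -13/21*(-34)*29 = (442/21)*29 = 12818/21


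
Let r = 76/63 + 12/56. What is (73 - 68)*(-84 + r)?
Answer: -52025/126 ≈ -412.90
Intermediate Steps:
r = 179/126 (r = 76*(1/63) + 12*(1/56) = 76/63 + 3/14 = 179/126 ≈ 1.4206)
(73 - 68)*(-84 + r) = (73 - 68)*(-84 + 179/126) = 5*(-10405/126) = -52025/126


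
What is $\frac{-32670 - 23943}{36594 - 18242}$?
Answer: $- \frac{56613}{18352} \approx -3.0848$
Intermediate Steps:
$\frac{-32670 - 23943}{36594 - 18242} = - \frac{56613}{18352}$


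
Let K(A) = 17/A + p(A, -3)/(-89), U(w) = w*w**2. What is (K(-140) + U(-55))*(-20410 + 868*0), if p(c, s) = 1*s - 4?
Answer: 4231060420353/1246 ≈ 3.3957e+9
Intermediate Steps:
U(w) = w**3
p(c, s) = -4 + s (p(c, s) = s - 4 = -4 + s)
K(A) = 7/89 + 17/A (K(A) = 17/A + (-4 - 3)/(-89) = 17/A - 7*(-1/89) = 17/A + 7/89 = 7/89 + 17/A)
(K(-140) + U(-55))*(-20410 + 868*0) = ((7/89 + 17/(-140)) + (-55)**3)*(-20410 + 868*0) = ((7/89 + 17*(-1/140)) - 166375)*(-20410 + 0) = ((7/89 - 17/140) - 166375)*(-20410) = (-533/12460 - 166375)*(-20410) = -2073033033/12460*(-20410) = 4231060420353/1246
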